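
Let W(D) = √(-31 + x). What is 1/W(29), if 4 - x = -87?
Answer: √15/30 ≈ 0.12910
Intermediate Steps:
x = 91 (x = 4 - 1*(-87) = 4 + 87 = 91)
W(D) = 2*√15 (W(D) = √(-31 + 91) = √60 = 2*√15)
1/W(29) = 1/(2*√15) = √15/30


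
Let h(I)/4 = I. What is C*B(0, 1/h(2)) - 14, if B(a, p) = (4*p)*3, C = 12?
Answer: 4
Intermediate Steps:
h(I) = 4*I
B(a, p) = 12*p
C*B(0, 1/h(2)) - 14 = 12*(12/((4*2))) - 14 = 12*(12/8) - 14 = 12*(12*(⅛)) - 14 = 12*(3/2) - 14 = 18 - 14 = 4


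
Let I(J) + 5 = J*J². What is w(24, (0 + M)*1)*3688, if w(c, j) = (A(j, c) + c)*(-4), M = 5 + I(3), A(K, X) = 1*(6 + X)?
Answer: -796608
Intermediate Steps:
A(K, X) = 6 + X
I(J) = -5 + J³ (I(J) = -5 + J*J² = -5 + J³)
M = 27 (M = 5 + (-5 + 3³) = 5 + (-5 + 27) = 5 + 22 = 27)
w(c, j) = -24 - 8*c (w(c, j) = ((6 + c) + c)*(-4) = (6 + 2*c)*(-4) = -24 - 8*c)
w(24, (0 + M)*1)*3688 = (-24 - 8*24)*3688 = (-24 - 192)*3688 = -216*3688 = -796608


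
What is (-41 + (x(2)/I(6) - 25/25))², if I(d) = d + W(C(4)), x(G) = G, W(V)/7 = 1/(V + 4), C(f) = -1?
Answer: 1089936/625 ≈ 1743.9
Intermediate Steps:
W(V) = 7/(4 + V) (W(V) = 7/(V + 4) = 7/(4 + V))
I(d) = 7/3 + d (I(d) = d + 7/(4 - 1) = d + 7/3 = 7/3 + d)
(-41 + (x(2)/I(6) - 25/25))² = (-41 + (2/(7/3 + 6) - 25/25))² = (-41 + (2/(25/3) - 25*1/25))² = (-41 + (2*(3/25) - 1))² = (-41 + (6/25 - 1))² = (-41 - 19/25)² = (-1044/25)² = 1089936/625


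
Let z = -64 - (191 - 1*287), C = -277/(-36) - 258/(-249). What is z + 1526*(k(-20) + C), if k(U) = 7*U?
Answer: -299225971/1494 ≈ -2.0029e+5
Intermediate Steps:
C = 26087/2988 (C = -277*(-1/36) - 258*(-1/249) = 277/36 + 86/83 = 26087/2988 ≈ 8.7306)
z = 32 (z = -64 - (191 - 287) = -64 - 1*(-96) = -64 + 96 = 32)
z + 1526*(k(-20) + C) = 32 + 1526*(7*(-20) + 26087/2988) = 32 + 1526*(-140 + 26087/2988) = 32 + 1526*(-392233/2988) = 32 - 299273779/1494 = -299225971/1494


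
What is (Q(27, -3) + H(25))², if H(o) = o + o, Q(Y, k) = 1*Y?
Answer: 5929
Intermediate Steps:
Q(Y, k) = Y
H(o) = 2*o
(Q(27, -3) + H(25))² = (27 + 2*25)² = (27 + 50)² = 77² = 5929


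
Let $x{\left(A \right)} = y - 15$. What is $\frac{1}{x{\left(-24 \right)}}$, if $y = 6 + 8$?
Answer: $-1$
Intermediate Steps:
$y = 14$
$x{\left(A \right)} = -1$ ($x{\left(A \right)} = 14 - 15 = -1$)
$\frac{1}{x{\left(-24 \right)}} = \frac{1}{-1} = -1$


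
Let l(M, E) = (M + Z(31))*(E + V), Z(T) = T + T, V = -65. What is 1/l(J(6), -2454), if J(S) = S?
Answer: -1/171292 ≈ -5.8380e-6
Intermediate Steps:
Z(T) = 2*T
l(M, E) = (-65 + E)*(62 + M) (l(M, E) = (M + 2*31)*(E - 65) = (M + 62)*(-65 + E) = (62 + M)*(-65 + E) = (-65 + E)*(62 + M))
1/l(J(6), -2454) = 1/(-4030 - 65*6 + 62*(-2454) - 2454*6) = 1/(-4030 - 390 - 152148 - 14724) = 1/(-171292) = -1/171292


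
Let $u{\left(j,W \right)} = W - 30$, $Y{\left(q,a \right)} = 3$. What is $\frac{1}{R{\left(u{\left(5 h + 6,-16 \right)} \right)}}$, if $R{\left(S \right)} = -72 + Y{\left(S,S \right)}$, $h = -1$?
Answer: $- \frac{1}{69} \approx -0.014493$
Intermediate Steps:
$u{\left(j,W \right)} = -30 + W$ ($u{\left(j,W \right)} = W - 30 = -30 + W$)
$R{\left(S \right)} = -69$ ($R{\left(S \right)} = -72 + 3 = -69$)
$\frac{1}{R{\left(u{\left(5 h + 6,-16 \right)} \right)}} = \frac{1}{-69} = - \frac{1}{69}$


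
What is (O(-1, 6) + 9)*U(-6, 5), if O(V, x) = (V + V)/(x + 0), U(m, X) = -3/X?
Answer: -26/5 ≈ -5.2000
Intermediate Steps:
O(V, x) = 2*V/x (O(V, x) = (2*V)/x = 2*V/x)
(O(-1, 6) + 9)*U(-6, 5) = (2*(-1)/6 + 9)*(-3/5) = (2*(-1)*(⅙) + 9)*(-3*⅕) = (-⅓ + 9)*(-⅗) = (26/3)*(-⅗) = -26/5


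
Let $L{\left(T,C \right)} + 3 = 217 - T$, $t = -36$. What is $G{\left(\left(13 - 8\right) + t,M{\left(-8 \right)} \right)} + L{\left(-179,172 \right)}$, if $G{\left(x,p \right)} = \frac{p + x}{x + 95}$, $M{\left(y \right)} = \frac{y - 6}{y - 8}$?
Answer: $\frac{200975}{512} \approx 392.53$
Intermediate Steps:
$L{\left(T,C \right)} = 214 - T$ ($L{\left(T,C \right)} = -3 - \left(-217 + T\right) = 214 - T$)
$M{\left(y \right)} = \frac{-6 + y}{-8 + y}$
$G{\left(x,p \right)} = \frac{p + x}{95 + x}$
$G{\left(\left(13 - 8\right) + t,M{\left(-8 \right)} \right)} + L{\left(-179,172 \right)} = \frac{\frac{-6 - 8}{-8 - 8} + \left(\left(13 - 8\right) - 36\right)}{95 + \left(\left(13 - 8\right) - 36\right)} + \left(214 - -179\right) = \frac{\frac{1}{-16} \left(-14\right) + \left(5 - 36\right)}{95 + \left(5 - 36\right)} + \left(214 + 179\right) = \frac{\left(- \frac{1}{16}\right) \left(-14\right) - 31}{95 - 31} + 393 = \frac{\frac{7}{8} - 31}{64} + 393 = \frac{1}{64} \left(- \frac{241}{8}\right) + 393 = - \frac{241}{512} + 393 = \frac{200975}{512}$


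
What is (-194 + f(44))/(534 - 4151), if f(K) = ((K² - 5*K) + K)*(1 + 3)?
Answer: -6846/3617 ≈ -1.8927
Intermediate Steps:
f(K) = -16*K + 4*K² (f(K) = (K² - 4*K)*4 = -16*K + 4*K²)
(-194 + f(44))/(534 - 4151) = (-194 + 4*44*(-4 + 44))/(534 - 4151) = (-194 + 4*44*40)/(-3617) = (-194 + 7040)*(-1/3617) = 6846*(-1/3617) = -6846/3617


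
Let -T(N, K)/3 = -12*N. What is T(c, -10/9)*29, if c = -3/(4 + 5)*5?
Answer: -1740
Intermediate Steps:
c = -5/3 (c = -3/9*5 = -3*⅑*5 = -⅓*5 = -5/3 ≈ -1.6667)
T(N, K) = 36*N (T(N, K) = -(-36)*N = 36*N)
T(c, -10/9)*29 = (36*(-5/3))*29 = -60*29 = -1740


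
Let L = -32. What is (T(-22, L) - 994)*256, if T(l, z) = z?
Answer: -262656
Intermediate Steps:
(T(-22, L) - 994)*256 = (-32 - 994)*256 = -1026*256 = -262656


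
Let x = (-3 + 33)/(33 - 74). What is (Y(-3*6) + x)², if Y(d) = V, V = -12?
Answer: 272484/1681 ≈ 162.10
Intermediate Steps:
x = -30/41 (x = 30/(-41) = 30*(-1/41) = -30/41 ≈ -0.73171)
Y(d) = -12
(Y(-3*6) + x)² = (-12 - 30/41)² = (-522/41)² = 272484/1681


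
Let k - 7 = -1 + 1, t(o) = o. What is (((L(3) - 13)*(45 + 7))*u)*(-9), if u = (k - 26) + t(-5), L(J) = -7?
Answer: -224640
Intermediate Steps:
k = 7 (k = 7 + (-1 + 1) = 7 + 0 = 7)
u = -24 (u = (7 - 26) - 5 = -19 - 5 = -24)
(((L(3) - 13)*(45 + 7))*u)*(-9) = (((-7 - 13)*(45 + 7))*(-24))*(-9) = (-20*52*(-24))*(-9) = -1040*(-24)*(-9) = 24960*(-9) = -224640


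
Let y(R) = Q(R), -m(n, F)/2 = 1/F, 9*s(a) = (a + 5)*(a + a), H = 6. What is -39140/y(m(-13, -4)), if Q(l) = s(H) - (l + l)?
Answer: -117420/41 ≈ -2863.9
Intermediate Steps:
s(a) = 2*a*(5 + a)/9 (s(a) = ((a + 5)*(a + a))/9 = ((5 + a)*(2*a))/9 = (2*a*(5 + a))/9 = 2*a*(5 + a)/9)
Q(l) = 44/3 - 2*l (Q(l) = (2/9)*6*(5 + 6) - (l + l) = (2/9)*6*11 - 2*l = 44/3 - 2*l)
m(n, F) = -2/F
y(R) = 44/3 - 2*R
-39140/y(m(-13, -4)) = -39140/(44/3 - (-4)/(-4)) = -39140/(44/3 - (-4)*(-1)/4) = -39140/(44/3 - 2*1/2) = -39140/(44/3 - 1) = -39140/41/3 = -39140*3/41 = -117420/41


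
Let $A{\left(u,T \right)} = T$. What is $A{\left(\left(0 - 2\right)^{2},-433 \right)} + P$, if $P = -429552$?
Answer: $-429985$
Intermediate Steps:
$A{\left(\left(0 - 2\right)^{2},-433 \right)} + P = -433 - 429552 = -429985$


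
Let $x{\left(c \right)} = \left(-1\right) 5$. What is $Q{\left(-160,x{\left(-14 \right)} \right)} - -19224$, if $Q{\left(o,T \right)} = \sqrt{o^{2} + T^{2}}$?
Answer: $19224 + 25 \sqrt{41} \approx 19384.0$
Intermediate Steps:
$x{\left(c \right)} = -5$
$Q{\left(o,T \right)} = \sqrt{T^{2} + o^{2}}$
$Q{\left(-160,x{\left(-14 \right)} \right)} - -19224 = \sqrt{\left(-5\right)^{2} + \left(-160\right)^{2}} - -19224 = \sqrt{25 + 25600} + 19224 = \sqrt{25625} + 19224 = 25 \sqrt{41} + 19224 = 19224 + 25 \sqrt{41}$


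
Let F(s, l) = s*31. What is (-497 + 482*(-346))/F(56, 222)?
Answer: -167269/1736 ≈ -96.353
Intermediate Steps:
F(s, l) = 31*s
(-497 + 482*(-346))/F(56, 222) = (-497 + 482*(-346))/((31*56)) = (-497 - 166772)/1736 = -167269*1/1736 = -167269/1736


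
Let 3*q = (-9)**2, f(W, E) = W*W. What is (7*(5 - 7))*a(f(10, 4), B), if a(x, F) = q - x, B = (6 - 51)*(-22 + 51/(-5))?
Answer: 1022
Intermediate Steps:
f(W, E) = W**2
B = 1449 (B = -45*(-22 + 51*(-1/5)) = -45*(-22 - 51/5) = -45*(-161/5) = 1449)
q = 27 (q = (1/3)*(-9)**2 = (1/3)*81 = 27)
a(x, F) = 27 - x
(7*(5 - 7))*a(f(10, 4), B) = (7*(5 - 7))*(27 - 1*10**2) = (7*(-2))*(27 - 1*100) = -14*(27 - 100) = -14*(-73) = 1022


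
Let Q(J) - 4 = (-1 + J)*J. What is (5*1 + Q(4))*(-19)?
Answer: -399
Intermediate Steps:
Q(J) = 4 + J*(-1 + J) (Q(J) = 4 + (-1 + J)*J = 4 + J*(-1 + J))
(5*1 + Q(4))*(-19) = (5*1 + (4 + 4² - 1*4))*(-19) = (5 + (4 + 16 - 4))*(-19) = (5 + 16)*(-19) = 21*(-19) = -399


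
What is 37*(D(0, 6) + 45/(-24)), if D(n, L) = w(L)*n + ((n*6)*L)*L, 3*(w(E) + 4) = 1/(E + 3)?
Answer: -555/8 ≈ -69.375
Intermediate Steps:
w(E) = -4 + 1/(3*(3 + E)) (w(E) = -4 + 1/(3*(E + 3)) = -4 + 1/(3*(3 + E)))
D(n, L) = 6*n*L² + n*(-35 - 12*L)/(3*(3 + L)) (D(n, L) = ((-35 - 12*L)/(3*(3 + L)))*n + ((n*6)*L)*L = n*(-35 - 12*L)/(3*(3 + L)) + ((6*n)*L)*L = n*(-35 - 12*L)/(3*(3 + L)) + (6*L*n)*L = n*(-35 - 12*L)/(3*(3 + L)) + 6*n*L² = 6*n*L² + n*(-35 - 12*L)/(3*(3 + L)))
37*(D(0, 6) + 45/(-24)) = 37*((⅓)*0*(-35 - 12*6 + 18*6²*(3 + 6))/(3 + 6) + 45/(-24)) = 37*((⅓)*0*(-35 - 72 + 18*36*9)/9 + 45*(-1/24)) = 37*((⅓)*0*(⅑)*(-35 - 72 + 5832) - 15/8) = 37*((⅓)*0*(⅑)*5725 - 15/8) = 37*(0 - 15/8) = 37*(-15/8) = -555/8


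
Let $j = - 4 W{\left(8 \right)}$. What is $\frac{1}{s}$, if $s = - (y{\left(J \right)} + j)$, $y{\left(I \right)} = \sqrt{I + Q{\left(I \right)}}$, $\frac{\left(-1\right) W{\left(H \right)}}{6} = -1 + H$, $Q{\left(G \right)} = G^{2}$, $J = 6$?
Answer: $- \frac{4}{671} + \frac{\sqrt{42}}{28182} \approx -0.0057313$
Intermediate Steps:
$W{\left(H \right)} = 6 - 6 H$ ($W{\left(H \right)} = - 6 \left(-1 + H\right) = 6 - 6 H$)
$y{\left(I \right)} = \sqrt{I + I^{2}}$
$j = 168$ ($j = - 4 \left(6 - 48\right) = \left(-4\right) \left(-42\right) = 168$)
$s = -168 - \sqrt{42}$ ($s = - (\sqrt{6 \left(1 + 6\right)} + 168) = - (\sqrt{6 \cdot 7} + 168) = - (\sqrt{42} + 168) = - (168 + \sqrt{42}) = -168 - \sqrt{42} \approx -174.48$)
$\frac{1}{s} = \frac{1}{-168 - \sqrt{42}}$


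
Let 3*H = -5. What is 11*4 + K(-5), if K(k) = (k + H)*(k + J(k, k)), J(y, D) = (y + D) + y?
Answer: 532/3 ≈ 177.33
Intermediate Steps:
J(y, D) = D + 2*y (J(y, D) = (D + y) + y = D + 2*y)
H = -5/3 (H = (1/3)*(-5) = -5/3 ≈ -1.6667)
K(k) = 4*k*(-5/3 + k) (K(k) = (k - 5/3)*(k + (k + 2*k)) = (-5/3 + k)*(k + 3*k) = (-5/3 + k)*(4*k) = 4*k*(-5/3 + k))
11*4 + K(-5) = 11*4 + (4/3)*(-5)*(-5 + 3*(-5)) = 44 + (4/3)*(-5)*(-5 - 15) = 44 + (4/3)*(-5)*(-20) = 44 + 400/3 = 532/3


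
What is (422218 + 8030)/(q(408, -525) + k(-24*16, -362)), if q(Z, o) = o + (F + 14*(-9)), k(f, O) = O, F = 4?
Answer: -430248/1009 ≈ -426.41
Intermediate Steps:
q(Z, o) = -122 + o (q(Z, o) = o + (4 + 14*(-9)) = o + (4 - 126) = o - 122 = -122 + o)
(422218 + 8030)/(q(408, -525) + k(-24*16, -362)) = (422218 + 8030)/((-122 - 525) - 362) = 430248/(-647 - 362) = 430248/(-1009) = 430248*(-1/1009) = -430248/1009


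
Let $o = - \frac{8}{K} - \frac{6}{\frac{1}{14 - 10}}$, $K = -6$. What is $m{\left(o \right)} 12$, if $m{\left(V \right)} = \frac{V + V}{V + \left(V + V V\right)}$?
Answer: $- \frac{36}{31} \approx -1.1613$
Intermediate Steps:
$o = - \frac{68}{3}$ ($o = - \frac{8}{-6} - \frac{6}{\frac{1}{14 - 10}} = \left(-8\right) \left(- \frac{1}{6}\right) - \frac{6}{\frac{1}{4}} = \frac{4}{3} - 6 \frac{1}{\frac{1}{4}} = \frac{4}{3} - 24 = - \frac{68}{3} \approx -22.667$)
$m{\left(V \right)} = \frac{2 V}{V^{2} + 2 V}$ ($m{\left(V \right)} = \frac{2 V}{V + \left(V + V^{2}\right)} = \frac{2 V}{V^{2} + 2 V}$)
$m{\left(o \right)} 12 = \frac{2}{2 - \frac{68}{3}} \cdot 12 = \frac{2}{- \frac{62}{3}} \cdot 12 = 2 \left(- \frac{3}{62}\right) 12 = \left(- \frac{3}{31}\right) 12 = - \frac{36}{31}$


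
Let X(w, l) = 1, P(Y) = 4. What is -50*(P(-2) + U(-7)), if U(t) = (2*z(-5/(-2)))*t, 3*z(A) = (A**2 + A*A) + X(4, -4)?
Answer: 2950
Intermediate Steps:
z(A) = 1/3 + 2*A**2/3 (z(A) = ((A**2 + A*A) + 1)/3 = ((A**2 + A**2) + 1)/3 = (2*A**2 + 1)/3 = (1 + 2*A**2)/3 = 1/3 + 2*A**2/3)
U(t) = 9*t (U(t) = (2*(1/3 + 2*(-5/(-2))**2/3))*t = (2*(1/3 + 2*(-5*(-1/2))**2/3))*t = (2*(1/3 + 2*(5/2)**2/3))*t = (2*(1/3 + (2/3)*(25/4)))*t = (2*(1/3 + 25/6))*t = (2*(9/2))*t = 9*t)
-50*(P(-2) + U(-7)) = -50*(4 + 9*(-7)) = -50*(4 - 63) = -50*(-59) = 2950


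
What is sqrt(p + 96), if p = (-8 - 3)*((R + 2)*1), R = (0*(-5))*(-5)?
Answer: sqrt(74) ≈ 8.6023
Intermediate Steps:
R = 0 (R = 0*(-5) = 0)
p = -22 (p = (-8 - 3)*((0 + 2)*1) = -22 ≈ -22.000)
sqrt(p + 96) = sqrt(-22 + 96) = sqrt(74)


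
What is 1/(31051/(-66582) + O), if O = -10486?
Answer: -66582/698209903 ≈ -9.5361e-5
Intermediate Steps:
1/(31051/(-66582) + O) = 1/(31051/(-66582) - 10486) = 1/(31051*(-1/66582) - 10486) = 1/(-31051/66582 - 10486) = 1/(-698209903/66582) = -66582/698209903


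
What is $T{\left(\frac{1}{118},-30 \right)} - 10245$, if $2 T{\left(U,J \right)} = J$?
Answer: $-10260$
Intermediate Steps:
$T{\left(U,J \right)} = \frac{J}{2}$
$T{\left(\frac{1}{118},-30 \right)} - 10245 = \frac{1}{2} \left(-30\right) - 10245 = -15 - 10245 = -10260$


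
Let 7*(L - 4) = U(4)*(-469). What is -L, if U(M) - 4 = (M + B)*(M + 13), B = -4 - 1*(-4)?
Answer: 4820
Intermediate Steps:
B = 0 (B = -4 + 4 = 0)
U(M) = 4 + M*(13 + M) (U(M) = 4 + (M + 0)*(M + 13) = 4 + M*(13 + M))
L = -4820 (L = 4 + ((4 + 4² + 13*4)*(-469))/7 = 4 + ((4 + 16 + 52)*(-469))/7 = 4 + (72*(-469))/7 = 4 + (⅐)*(-33768) = 4 - 4824 = -4820)
-L = -1*(-4820) = 4820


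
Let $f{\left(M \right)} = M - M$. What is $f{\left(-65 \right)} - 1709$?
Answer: $-1709$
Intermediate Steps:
$f{\left(M \right)} = 0$
$f{\left(-65 \right)} - 1709 = 0 - 1709 = -1709$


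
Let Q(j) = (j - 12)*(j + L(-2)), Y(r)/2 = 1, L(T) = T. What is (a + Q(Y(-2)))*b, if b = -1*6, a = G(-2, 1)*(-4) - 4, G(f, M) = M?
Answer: 48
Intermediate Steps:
Y(r) = 2 (Y(r) = 2*1 = 2)
Q(j) = (-12 + j)*(-2 + j) (Q(j) = (j - 12)*(j - 2) = (-12 + j)*(-2 + j))
a = -8 (a = 1*(-4) - 4 = -4 - 4 = -8)
b = -6
(a + Q(Y(-2)))*b = (-8 + (24 + 2**2 - 14*2))*(-6) = (-8 + (24 + 4 - 28))*(-6) = (-8 + 0)*(-6) = -8*(-6) = 48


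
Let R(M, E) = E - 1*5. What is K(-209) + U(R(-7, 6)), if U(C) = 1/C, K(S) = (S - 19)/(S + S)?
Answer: 17/11 ≈ 1.5455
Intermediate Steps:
R(M, E) = -5 + E (R(M, E) = E - 5 = -5 + E)
K(S) = (-19 + S)/(2*S) (K(S) = (-19 + S)/((2*S)) = (-19 + S)*(1/(2*S)) = (-19 + S)/(2*S))
K(-209) + U(R(-7, 6)) = (1/2)*(-19 - 209)/(-209) + 1/(-5 + 6) = (1/2)*(-1/209)*(-228) + 1/1 = 6/11 + 1 = 17/11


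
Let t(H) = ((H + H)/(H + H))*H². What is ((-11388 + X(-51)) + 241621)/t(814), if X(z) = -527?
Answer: 114853/331298 ≈ 0.34668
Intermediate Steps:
t(H) = H² (t(H) = ((2*H)/((2*H)))*H² = ((2*H)*(1/(2*H)))*H² = 1*H² = H²)
((-11388 + X(-51)) + 241621)/t(814) = ((-11388 - 527) + 241621)/(814²) = (-11915 + 241621)/662596 = 229706*(1/662596) = 114853/331298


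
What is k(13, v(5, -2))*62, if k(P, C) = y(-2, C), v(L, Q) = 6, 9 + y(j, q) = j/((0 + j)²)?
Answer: -589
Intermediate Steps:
y(j, q) = -9 + 1/j (y(j, q) = -9 + j/((0 + j)²) = -9 + j/(j²) = -9 + j/j² = -9 + 1/j)
k(P, C) = -19/2 (k(P, C) = -9 + 1/(-2) = -9 - ½ = -19/2)
k(13, v(5, -2))*62 = -19/2*62 = -589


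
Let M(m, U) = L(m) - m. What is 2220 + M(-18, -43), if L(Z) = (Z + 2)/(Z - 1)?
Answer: 42538/19 ≈ 2238.8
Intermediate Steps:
L(Z) = (2 + Z)/(-1 + Z)
M(m, U) = -m + (2 + m)/(-1 + m) (M(m, U) = (2 + m)/(-1 + m) - m = -m + (2 + m)/(-1 + m))
2220 + M(-18, -43) = 2220 + (2 - 18 - 1*(-18)*(-1 - 18))/(-1 - 18) = 2220 + (2 - 18 - 1*(-18)*(-19))/(-19) = 2220 - (2 - 18 - 342)/19 = 2220 - 1/19*(-358) = 2220 + 358/19 = 42538/19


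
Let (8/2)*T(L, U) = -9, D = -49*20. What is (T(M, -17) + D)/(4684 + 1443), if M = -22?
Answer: -3929/24508 ≈ -0.16032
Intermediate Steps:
D = -980
T(L, U) = -9/4 (T(L, U) = (¼)*(-9) = -9/4)
(T(M, -17) + D)/(4684 + 1443) = (-9/4 - 980)/(4684 + 1443) = -3929/4/6127 = -3929/4*1/6127 = -3929/24508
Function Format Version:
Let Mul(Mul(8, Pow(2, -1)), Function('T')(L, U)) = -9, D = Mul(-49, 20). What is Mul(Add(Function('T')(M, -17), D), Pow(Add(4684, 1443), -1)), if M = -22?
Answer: Rational(-3929, 24508) ≈ -0.16032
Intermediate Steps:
D = -980
Function('T')(L, U) = Rational(-9, 4) (Function('T')(L, U) = Mul(Rational(1, 4), -9) = Rational(-9, 4))
Mul(Add(Function('T')(M, -17), D), Pow(Add(4684, 1443), -1)) = Mul(Add(Rational(-9, 4), -980), Pow(Add(4684, 1443), -1)) = Mul(Rational(-3929, 4), Pow(6127, -1)) = Mul(Rational(-3929, 4), Rational(1, 6127)) = Rational(-3929, 24508)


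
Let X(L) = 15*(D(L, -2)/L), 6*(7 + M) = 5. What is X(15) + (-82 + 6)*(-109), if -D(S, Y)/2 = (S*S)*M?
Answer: 11059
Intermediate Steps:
M = -37/6 (M = -7 + (1/6)*5 = -7 + 5/6 = -37/6 ≈ -6.1667)
D(S, Y) = 37*S**2/3 (D(S, Y) = -2*S*S*(-37)/6 = -2*S**2*(-37)/6 = -(-37)*S**2/3 = 37*S**2/3)
X(L) = 185*L (X(L) = 15*((37*L**2/3)/L) = 15*(37*L/3) = 185*L)
X(15) + (-82 + 6)*(-109) = 185*15 + (-82 + 6)*(-109) = 2775 - 76*(-109) = 2775 + 8284 = 11059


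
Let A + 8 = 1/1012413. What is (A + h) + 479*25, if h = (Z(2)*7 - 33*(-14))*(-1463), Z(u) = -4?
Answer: -630707988674/1012413 ≈ -6.2298e+5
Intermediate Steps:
A = -8099303/1012413 (A = -8 + 1/1012413 = -8099303/1012413 ≈ -8.0000)
h = -634942 (h = (-4*7 - 33*(-14))*(-1463) = (-28 + 462)*(-1463) = 434*(-1463) = -634942)
(A + h) + 479*25 = (-8099303/1012413 - 634942) + 479*25 = -642831634349/1012413 + 11975 = -630707988674/1012413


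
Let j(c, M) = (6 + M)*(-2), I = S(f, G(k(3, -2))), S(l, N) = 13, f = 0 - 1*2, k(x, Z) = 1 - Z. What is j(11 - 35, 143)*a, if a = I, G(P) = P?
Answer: -3874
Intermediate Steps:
f = -2 (f = 0 - 2 = -2)
I = 13
a = 13
j(c, M) = -12 - 2*M
j(11 - 35, 143)*a = (-12 - 2*143)*13 = (-12 - 286)*13 = -298*13 = -3874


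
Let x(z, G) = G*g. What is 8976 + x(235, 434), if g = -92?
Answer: -30952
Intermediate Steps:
x(z, G) = -92*G (x(z, G) = G*(-92) = -92*G)
8976 + x(235, 434) = 8976 - 92*434 = 8976 - 39928 = -30952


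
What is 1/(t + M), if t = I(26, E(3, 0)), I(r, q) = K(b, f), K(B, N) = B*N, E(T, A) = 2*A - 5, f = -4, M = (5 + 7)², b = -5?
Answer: 1/164 ≈ 0.0060976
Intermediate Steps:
M = 144 (M = 12² = 144)
E(T, A) = -5 + 2*A
I(r, q) = 20 (I(r, q) = -5*(-4) = 20)
t = 20
1/(t + M) = 1/(20 + 144) = 1/164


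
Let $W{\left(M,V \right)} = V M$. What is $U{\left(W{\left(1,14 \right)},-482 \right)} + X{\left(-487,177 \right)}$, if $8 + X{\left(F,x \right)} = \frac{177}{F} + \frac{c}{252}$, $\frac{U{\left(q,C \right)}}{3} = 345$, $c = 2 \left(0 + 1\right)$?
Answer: $\frac{62996959}{61362} \approx 1026.6$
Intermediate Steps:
$c = 2$ ($c = 2 \cdot 1 = 2$)
$W{\left(M,V \right)} = M V$
$U{\left(q,C \right)} = 1035$ ($U{\left(q,C \right)} = 3 \cdot 345 = 1035$)
$X{\left(F,x \right)} = - \frac{1007}{126} + \frac{177}{F}$ ($X{\left(F,x \right)} = -8 + \left(\frac{177}{F} + \frac{2}{252}\right) = -8 + \left(\frac{177}{F} + 2 \cdot \frac{1}{252}\right) = -8 + \left(\frac{177}{F} + \frac{1}{126}\right) = -8 + \left(\frac{1}{126} + \frac{177}{F}\right) = - \frac{1007}{126} + \frac{177}{F}$)
$U{\left(W{\left(1,14 \right)},-482 \right)} + X{\left(-487,177 \right)} = 1035 - \left(\frac{1007}{126} - \frac{177}{-487}\right) = 1035 + \left(- \frac{1007}{126} + 177 \left(- \frac{1}{487}\right)\right) = 1035 - \frac{512711}{61362} = \frac{62996959}{61362}$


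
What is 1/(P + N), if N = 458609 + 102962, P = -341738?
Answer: 1/219833 ≈ 4.5489e-6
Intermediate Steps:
N = 561571
1/(P + N) = 1/(-341738 + 561571) = 1/219833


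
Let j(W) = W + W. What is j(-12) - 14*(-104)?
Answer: 1432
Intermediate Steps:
j(W) = 2*W
j(-12) - 14*(-104) = 2*(-12) - 14*(-104) = -24 + 1456 = 1432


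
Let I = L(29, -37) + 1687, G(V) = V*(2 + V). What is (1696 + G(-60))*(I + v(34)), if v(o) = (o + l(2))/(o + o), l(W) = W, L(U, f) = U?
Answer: 151040856/17 ≈ 8.8848e+6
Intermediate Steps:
I = 1716 (I = 29 + 1687 = 1716)
v(o) = (2 + o)/(2*o) (v(o) = (o + 2)/(o + o) = (2 + o)/((2*o)) = (2 + o)*(1/(2*o)) = (2 + o)/(2*o))
(1696 + G(-60))*(I + v(34)) = (1696 - 60*(2 - 60))*(1716 + (1/2)*(2 + 34)/34) = (1696 - 60*(-58))*(1716 + (1/2)*(1/34)*36) = (1696 + 3480)*(1716 + 9/17) = 5176*(29181/17) = 151040856/17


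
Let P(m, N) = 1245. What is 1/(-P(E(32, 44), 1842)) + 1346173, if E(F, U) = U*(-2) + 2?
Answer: 1675985384/1245 ≈ 1.3462e+6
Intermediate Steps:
E(F, U) = 2 - 2*U (E(F, U) = -2*U + 2 = 2 - 2*U)
1/(-P(E(32, 44), 1842)) + 1346173 = 1/(-1*1245) + 1346173 = 1/(-1245) + 1346173 = -1/1245 + 1346173 = 1675985384/1245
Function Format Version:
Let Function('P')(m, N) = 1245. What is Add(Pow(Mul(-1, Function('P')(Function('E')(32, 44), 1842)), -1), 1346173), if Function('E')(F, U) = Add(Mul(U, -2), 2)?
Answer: Rational(1675985384, 1245) ≈ 1.3462e+6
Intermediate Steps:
Function('E')(F, U) = Add(2, Mul(-2, U)) (Function('E')(F, U) = Add(Mul(-2, U), 2) = Add(2, Mul(-2, U)))
Add(Pow(Mul(-1, Function('P')(Function('E')(32, 44), 1842)), -1), 1346173) = Add(Pow(Mul(-1, 1245), -1), 1346173) = Add(Pow(-1245, -1), 1346173) = Add(Rational(-1, 1245), 1346173) = Rational(1675985384, 1245)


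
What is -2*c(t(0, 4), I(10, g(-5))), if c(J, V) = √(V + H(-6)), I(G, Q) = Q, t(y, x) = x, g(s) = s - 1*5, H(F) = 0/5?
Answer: -2*I*√10 ≈ -6.3246*I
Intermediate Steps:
H(F) = 0 (H(F) = 0*(⅕) = 0)
g(s) = -5 + s (g(s) = s - 5 = -5 + s)
c(J, V) = √V (c(J, V) = √(V + 0) = √V)
-2*c(t(0, 4), I(10, g(-5))) = -2*√(-5 - 5) = -2*I*√10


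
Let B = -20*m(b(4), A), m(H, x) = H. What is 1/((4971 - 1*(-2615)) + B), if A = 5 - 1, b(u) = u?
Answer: 1/7506 ≈ 0.00013323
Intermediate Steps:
A = 4
B = -80 (B = -20*4 = -80)
1/((4971 - 1*(-2615)) + B) = 1/((4971 - 1*(-2615)) - 80) = 1/((4971 + 2615) - 80) = 1/(7586 - 80) = 1/7506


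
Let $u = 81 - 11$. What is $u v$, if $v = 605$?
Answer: $42350$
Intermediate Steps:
$u = 70$
$u v = 70 \cdot 605 = 42350$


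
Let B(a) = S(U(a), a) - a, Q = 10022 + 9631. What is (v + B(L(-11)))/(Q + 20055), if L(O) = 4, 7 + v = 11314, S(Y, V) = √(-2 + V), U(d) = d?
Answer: 11303/39708 + √2/39708 ≈ 0.28469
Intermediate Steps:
Q = 19653
v = 11307 (v = -7 + 11314 = 11307)
B(a) = √(-2 + a) - a
(v + B(L(-11)))/(Q + 20055) = (11307 + (√(-2 + 4) - 1*4))/(19653 + 20055) = (11307 + (√2 - 4))/39708 = (11307 + (-4 + √2))*(1/39708) = (11303 + √2)*(1/39708) = 11303/39708 + √2/39708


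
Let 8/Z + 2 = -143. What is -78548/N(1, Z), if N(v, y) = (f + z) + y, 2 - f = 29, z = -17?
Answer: 2847365/1597 ≈ 1782.9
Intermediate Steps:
f = -27 (f = 2 - 1*29 = 2 - 29 = -27)
Z = -8/145 (Z = 8/(-2 - 143) = 8/(-145) = 8*(-1/145) = -8/145 ≈ -0.055172)
N(v, y) = -44 + y (N(v, y) = (-27 - 17) + y = -44 + y)
-78548/N(1, Z) = -78548/(-44 - 8/145) = -78548/(-6388/145) = -78548*(-145/6388) = 2847365/1597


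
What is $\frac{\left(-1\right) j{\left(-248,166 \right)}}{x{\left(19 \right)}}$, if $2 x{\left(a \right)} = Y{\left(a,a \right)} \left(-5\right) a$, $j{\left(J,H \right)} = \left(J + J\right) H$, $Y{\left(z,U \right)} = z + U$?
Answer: $- \frac{82336}{1805} \approx -45.615$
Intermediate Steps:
$Y{\left(z,U \right)} = U + z$
$j{\left(J,H \right)} = 2 H J$ ($j{\left(J,H \right)} = 2 J H = 2 H J$)
$x{\left(a \right)} = - 5 a^{2}$ ($x{\left(a \right)} = \frac{\left(a + a\right) \left(-5\right) a}{2} = \frac{2 a \left(-5\right) a}{2} = \frac{- 10 a a}{2} = \frac{\left(-10\right) a^{2}}{2} = - 5 a^{2}$)
$\frac{\left(-1\right) j{\left(-248,166 \right)}}{x{\left(19 \right)}} = \frac{\left(-1\right) 2 \cdot 166 \left(-248\right)}{\left(-5\right) 19^{2}} = \frac{\left(-1\right) \left(-82336\right)}{\left(-5\right) 361} = \frac{82336}{-1805} = 82336 \left(- \frac{1}{1805}\right) = - \frac{82336}{1805}$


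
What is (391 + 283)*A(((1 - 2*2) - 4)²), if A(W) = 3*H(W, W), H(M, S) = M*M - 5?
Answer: 4844712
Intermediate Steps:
H(M, S) = -5 + M² (H(M, S) = M² - 5 = -5 + M²)
A(W) = -15 + 3*W² (A(W) = 3*(-5 + W²) = -15 + 3*W²)
(391 + 283)*A(((1 - 2*2) - 4)²) = (391 + 283)*(-15 + 3*(((1 - 2*2) - 4)²)²) = 674*(-15 + 3*(((1 - 4) - 4)²)²) = 674*(-15 + 3*((-3 - 4)²)²) = 674*(-15 + 3*((-7)²)²) = 674*(-15 + 3*49²) = 674*(-15 + 3*2401) = 674*(-15 + 7203) = 674*7188 = 4844712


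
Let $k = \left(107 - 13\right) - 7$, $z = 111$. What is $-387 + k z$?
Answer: $9270$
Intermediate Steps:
$k = 87$ ($k = 94 - 7 = 87$)
$-387 + k z = -387 + 87 \cdot 111 = -387 + 9657 = 9270$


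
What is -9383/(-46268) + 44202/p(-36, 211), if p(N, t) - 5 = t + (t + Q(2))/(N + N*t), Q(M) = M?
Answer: 5207986747823/25421166044 ≈ 204.87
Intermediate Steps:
p(N, t) = 5 + t + (2 + t)/(N + N*t) (p(N, t) = 5 + (t + (t + 2)/(N + N*t)) = 5 + (t + (2 + t)/(N + N*t)) = 5 + t + (2 + t)/(N + N*t))
-9383/(-46268) + 44202/p(-36, 211) = -9383/(-46268) + 44202/(((2 + 211 + 5*(-36) - 36*211² + 6*(-36)*211)/((-36)*(1 + 211)))) = -9383*(-1/46268) + 44202/((-1/36*(2 + 211 - 180 - 36*44521 - 45576)/212)) = 9383/46268 + 44202/((-1/36*1/212*(2 + 211 - 180 - 1602756 - 45576))) = 9383/46268 + 44202/((-1/36*1/212*(-1648299))) = 9383/46268 + 44202/(549433/2544) = 9383/46268 + 44202*(2544/549433) = 9383/46268 + 112449888/549433 = 5207986747823/25421166044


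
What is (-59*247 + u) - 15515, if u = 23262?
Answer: -6826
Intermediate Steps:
(-59*247 + u) - 15515 = (-59*247 + 23262) - 15515 = (-14573 + 23262) - 15515 = 8689 - 15515 = -6826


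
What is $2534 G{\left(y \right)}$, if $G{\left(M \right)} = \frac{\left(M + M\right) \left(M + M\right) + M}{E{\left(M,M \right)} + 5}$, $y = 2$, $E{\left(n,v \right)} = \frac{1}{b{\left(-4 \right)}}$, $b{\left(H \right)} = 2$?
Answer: $\frac{91224}{11} \approx 8293.1$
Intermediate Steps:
$E{\left(n,v \right)} = \frac{1}{2}$
$G{\left(M \right)} = \frac{2 M}{11} + \frac{8 M^{2}}{11}$ ($G{\left(M \right)} = \frac{\left(M + M\right) \left(M + M\right) + M}{\frac{1}{2} + 5} = \frac{2 M 2 M + M}{\frac{11}{2}} = \left(4 M^{2} + M\right) \frac{2}{11} = \left(M + 4 M^{2}\right) \frac{2}{11} = \frac{2 M}{11} + \frac{8 M^{2}}{11}$)
$2534 G{\left(y \right)} = 2534 \cdot \frac{2}{11} \cdot 2 \left(1 + 4 \cdot 2\right) = 2534 \cdot \frac{2}{11} \cdot 2 \left(1 + 8\right) = 2534 \cdot \frac{2}{11} \cdot 2 \cdot 9 = 2534 \cdot \frac{36}{11} = \frac{91224}{11}$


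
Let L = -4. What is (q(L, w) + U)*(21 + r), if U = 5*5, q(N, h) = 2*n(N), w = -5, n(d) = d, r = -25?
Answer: -68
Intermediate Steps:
q(N, h) = 2*N
U = 25
(q(L, w) + U)*(21 + r) = (2*(-4) + 25)*(21 - 25) = (-8 + 25)*(-4) = 17*(-4) = -68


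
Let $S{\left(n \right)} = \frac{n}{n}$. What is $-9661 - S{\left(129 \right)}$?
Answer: $-9662$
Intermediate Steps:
$S{\left(n \right)} = 1$
$-9661 - S{\left(129 \right)} = -9661 - 1 = -9662$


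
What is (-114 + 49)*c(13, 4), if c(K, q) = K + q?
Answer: -1105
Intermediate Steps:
(-114 + 49)*c(13, 4) = (-114 + 49)*(13 + 4) = -65*17 = -1105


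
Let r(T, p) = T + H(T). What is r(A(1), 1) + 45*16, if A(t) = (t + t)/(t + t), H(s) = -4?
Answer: 717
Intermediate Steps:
A(t) = 1 (A(t) = (2*t)/((2*t)) = (2*t)*(1/(2*t)) = 1)
r(T, p) = -4 + T (r(T, p) = T - 4 = -4 + T)
r(A(1), 1) + 45*16 = (-4 + 1) + 45*16 = -3 + 720 = 717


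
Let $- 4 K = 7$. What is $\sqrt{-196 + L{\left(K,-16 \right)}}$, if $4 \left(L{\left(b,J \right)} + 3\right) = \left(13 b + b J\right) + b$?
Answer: $\frac{i \sqrt{3170}}{4} \approx 14.076 i$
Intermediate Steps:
$K = - \frac{7}{4}$ ($K = \left(- \frac{1}{4}\right) 7 = - \frac{7}{4} \approx -1.75$)
$L{\left(b,J \right)} = -3 + \frac{7 b}{2} + \frac{J b}{4}$ ($L{\left(b,J \right)} = -3 + \frac{\left(13 b + b J\right) + b}{4} = -3 + \frac{\left(13 b + J b\right) + b}{4} = -3 + \frac{14 b + J b}{4} = -3 + \left(\frac{7 b}{2} + \frac{J b}{4}\right) = -3 + \frac{7 b}{2} + \frac{J b}{4}$)
$\sqrt{-196 + L{\left(K,-16 \right)}} = \sqrt{-196 + \left(-3 + \frac{7}{2} \left(- \frac{7}{4}\right) + \frac{1}{4} \left(-16\right) \left(- \frac{7}{4}\right)\right)} = \sqrt{-196 - \frac{17}{8}} = \sqrt{- \frac{1585}{8}} = \frac{i \sqrt{3170}}{4}$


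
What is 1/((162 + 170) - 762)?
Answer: -1/430 ≈ -0.0023256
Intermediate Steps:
1/((162 + 170) - 762) = 1/(332 - 762) = 1/(-430) = -1/430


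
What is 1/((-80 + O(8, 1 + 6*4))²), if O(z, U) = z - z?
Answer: 1/6400 ≈ 0.00015625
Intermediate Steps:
O(z, U) = 0
1/((-80 + O(8, 1 + 6*4))²) = 1/((-80 + 0)²) = 1/((-80)²) = 1/6400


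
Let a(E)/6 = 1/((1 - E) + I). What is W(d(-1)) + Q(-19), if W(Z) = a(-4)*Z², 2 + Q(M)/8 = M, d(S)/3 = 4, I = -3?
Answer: 264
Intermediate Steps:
d(S) = 12 (d(S) = 3*4 = 12)
Q(M) = -16 + 8*M
a(E) = 6/(-2 - E) (a(E) = 6/((1 - E) - 3) = 6/(-2 - E))
W(Z) = 3*Z² (W(Z) = (-6/(2 - 4))*Z² = (-6/(-2))*Z² = (-6*(-½))*Z² = 3*Z²)
W(d(-1)) + Q(-19) = 3*12² + (-16 + 8*(-19)) = 3*144 + (-16 - 152) = 432 - 168 = 264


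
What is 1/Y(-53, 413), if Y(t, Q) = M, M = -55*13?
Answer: -1/715 ≈ -0.0013986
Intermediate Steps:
M = -715
Y(t, Q) = -715
1/Y(-53, 413) = 1/(-715) = -1/715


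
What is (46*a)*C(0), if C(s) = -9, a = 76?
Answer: -31464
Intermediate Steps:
(46*a)*C(0) = (46*76)*(-9) = 3496*(-9) = -31464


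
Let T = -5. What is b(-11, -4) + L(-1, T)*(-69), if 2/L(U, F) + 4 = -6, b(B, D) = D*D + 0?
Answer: 149/5 ≈ 29.800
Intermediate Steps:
b(B, D) = D**2 (b(B, D) = D**2 + 0 = D**2)
L(U, F) = -1/5 (L(U, F) = 2/(-4 - 6) = 2/(-10) = 2*(-1/10) = -1/5)
b(-11, -4) + L(-1, T)*(-69) = (-4)**2 - 1/5*(-69) = 16 + 69/5 = 149/5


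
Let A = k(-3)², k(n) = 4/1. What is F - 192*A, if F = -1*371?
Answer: -3443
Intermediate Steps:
k(n) = 4 (k(n) = 4*1 = 4)
F = -371
A = 16 (A = 4² = 16)
F - 192*A = -371 - 192*16 = -371 - 3072 = -3443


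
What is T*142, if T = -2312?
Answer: -328304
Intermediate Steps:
T*142 = -2312*142 = -328304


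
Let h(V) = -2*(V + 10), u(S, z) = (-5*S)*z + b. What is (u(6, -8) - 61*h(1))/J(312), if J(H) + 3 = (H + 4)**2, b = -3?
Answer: 1579/99853 ≈ 0.015813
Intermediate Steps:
u(S, z) = -3 - 5*S*z (u(S, z) = (-5*S)*z - 3 = -5*S*z - 3 = -3 - 5*S*z)
h(V) = -20 - 2*V (h(V) = -2*(10 + V) = -20 - 2*V)
J(H) = -3 + (4 + H)**2 (J(H) = -3 + (H + 4)**2 = -3 + (4 + H)**2)
(u(6, -8) - 61*h(1))/J(312) = ((-3 - 5*6*(-8)) - 61*(-20 - 2*1))/(-3 + (4 + 312)**2) = ((-3 + 240) - 61*(-20 - 2))/(-3 + 316**2) = (237 - 61*(-22))/(-3 + 99856) = (237 + 1342)/99853 = 1579*(1/99853) = 1579/99853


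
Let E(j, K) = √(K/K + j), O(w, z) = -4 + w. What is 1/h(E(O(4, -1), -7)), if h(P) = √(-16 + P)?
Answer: -I*√15/15 ≈ -0.2582*I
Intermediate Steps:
E(j, K) = √(1 + j)
1/h(E(O(4, -1), -7)) = 1/(√(-16 + √(1 + (-4 + 4)))) = 1/(√(-16 + √(1 + 0))) = 1/(√(-16 + √1)) = 1/(√(-16 + 1)) = 1/(√(-15)) = 1/(I*√15) = -I*√15/15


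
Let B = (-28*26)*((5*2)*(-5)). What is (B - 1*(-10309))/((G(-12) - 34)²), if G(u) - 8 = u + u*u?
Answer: 46709/11236 ≈ 4.1571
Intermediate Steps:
G(u) = 8 + u + u² (G(u) = 8 + (u + u*u) = 8 + (u + u²) = 8 + u + u²)
B = 36400 (B = -7280*(-5) = -728*(-50) = 36400)
(B - 1*(-10309))/((G(-12) - 34)²) = (36400 - 1*(-10309))/(((8 - 12 + (-12)²) - 34)²) = (36400 + 10309)/(((8 - 12 + 144) - 34)²) = 46709/((140 - 34)²) = 46709/(106²) = 46709/11236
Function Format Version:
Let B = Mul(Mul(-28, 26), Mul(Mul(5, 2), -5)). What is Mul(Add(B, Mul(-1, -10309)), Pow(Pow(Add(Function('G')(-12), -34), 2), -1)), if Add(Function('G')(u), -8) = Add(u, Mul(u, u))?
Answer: Rational(46709, 11236) ≈ 4.1571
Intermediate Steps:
Function('G')(u) = Add(8, u, Pow(u, 2)) (Function('G')(u) = Add(8, Add(u, Mul(u, u))) = Add(8, Add(u, Pow(u, 2))) = Add(8, u, Pow(u, 2)))
B = 36400 (B = Mul(-728, Mul(10, -5)) = Mul(-728, -50) = 36400)
Mul(Add(B, Mul(-1, -10309)), Pow(Pow(Add(Function('G')(-12), -34), 2), -1)) = Mul(Add(36400, Mul(-1, -10309)), Pow(Pow(Add(Add(8, -12, Pow(-12, 2)), -34), 2), -1)) = Mul(Add(36400, 10309), Pow(Pow(Add(Add(8, -12, 144), -34), 2), -1)) = Mul(46709, Pow(Pow(Add(140, -34), 2), -1)) = Mul(46709, Pow(Pow(106, 2), -1)) = Mul(46709, Pow(11236, -1)) = Mul(46709, Rational(1, 11236)) = Rational(46709, 11236)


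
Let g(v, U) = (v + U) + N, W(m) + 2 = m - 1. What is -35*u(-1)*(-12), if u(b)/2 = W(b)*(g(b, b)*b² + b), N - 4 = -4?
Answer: 10080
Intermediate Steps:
N = 0 (N = 4 - 4 = 0)
W(m) = -3 + m (W(m) = -2 + (m - 1) = -2 + (-1 + m) = -3 + m)
g(v, U) = U + v (g(v, U) = (v + U) + 0 = (U + v) + 0 = U + v)
u(b) = 2*(-3 + b)*(b + 2*b³) (u(b) = 2*((-3 + b)*((b + b)*b² + b)) = 2*((-3 + b)*((2*b)*b² + b)) = 2*((-3 + b)*(2*b³ + b)) = 2*((-3 + b)*(b + 2*b³)) = 2*(-3 + b)*(b + 2*b³))
-35*u(-1)*(-12) = -70*(-1)*(1 + 2*(-1)²)*(-3 - 1)*(-12) = -70*(-1)*(1 + 2*1)*(-4)*(-12) = -70*(-1)*(1 + 2)*(-4)*(-12) = -70*(-1)*3*(-4)*(-12) = -35*24*(-12) = -840*(-12) = 10080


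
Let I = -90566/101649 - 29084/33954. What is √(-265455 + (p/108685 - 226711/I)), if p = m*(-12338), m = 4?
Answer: I*√72003234194294890675148124513/728363091682 ≈ 368.41*I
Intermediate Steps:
I = -335079860/191743897 (I = -90566*1/101649 - 29084*1/33954 = -90566/101649 - 14542/16977 = -335079860/191743897 ≈ -1.7475)
p = -49352 (p = 4*(-12338) = -49352)
√(-265455 + (p/108685 - 226711/I)) = √(-265455 + (-49352/108685 - 226711/(-335079860/191743897))) = √(-265455 + (-49352*1/108685 - 226711*(-191743897/335079860))) = √(-265455 + (-49352/108685 + 43470450632767/335079860)) = √(-265455 + 188982775606441227/1456726183364) = √(-197712473398449393/1456726183364) = I*√72003234194294890675148124513/728363091682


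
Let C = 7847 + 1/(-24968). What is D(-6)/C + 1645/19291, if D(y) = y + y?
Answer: 105504971673/1259855952815 ≈ 0.083744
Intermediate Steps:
D(y) = 2*y
C = 195923895/24968 (C = 7847 - 1/24968 = 195923895/24968 ≈ 7847.0)
D(-6)/C + 1645/19291 = (2*(-6))/(195923895/24968) + 1645/19291 = -12*24968/195923895 + 1645*(1/19291) = -99872/65307965 + 1645/19291 = 105504971673/1259855952815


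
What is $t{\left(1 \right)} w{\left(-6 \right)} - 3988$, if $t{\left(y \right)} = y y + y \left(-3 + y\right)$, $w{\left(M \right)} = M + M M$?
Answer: $-4018$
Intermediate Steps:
$w{\left(M \right)} = M + M^{2}$
$t{\left(y \right)} = y^{2} + y \left(-3 + y\right)$
$t{\left(1 \right)} w{\left(-6 \right)} - 3988 = 1 \left(-3 + 2 \cdot 1\right) \left(- 6 \left(1 - 6\right)\right) - 3988 = 1 \left(-3 + 2\right) \left(\left(-6\right) \left(-5\right)\right) - 3988 = 1 \left(-1\right) 30 - 3988 = \left(-1\right) 30 - 3988 = -30 - 3988 = -4018$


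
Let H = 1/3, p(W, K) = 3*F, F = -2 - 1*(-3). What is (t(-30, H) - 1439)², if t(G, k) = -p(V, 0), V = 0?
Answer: 2079364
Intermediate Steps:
F = 1 (F = -2 + 3 = 1)
p(W, K) = 3 (p(W, K) = 3*1 = 3)
H = ⅓ ≈ 0.33333
t(G, k) = -3 (t(G, k) = -1*3 = -3)
(t(-30, H) - 1439)² = (-3 - 1439)² = (-1442)² = 2079364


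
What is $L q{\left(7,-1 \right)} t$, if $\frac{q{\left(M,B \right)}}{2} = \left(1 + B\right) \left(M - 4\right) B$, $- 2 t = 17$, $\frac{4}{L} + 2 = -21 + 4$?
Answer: $0$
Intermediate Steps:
$L = - \frac{4}{19}$ ($L = \frac{4}{-2 + \left(-21 + 4\right)} = \frac{4}{-2 - 17} = \frac{4}{-19} = 4 \left(- \frac{1}{19}\right) = - \frac{4}{19} \approx -0.21053$)
$t = - \frac{17}{2}$ ($t = \left(- \frac{1}{2}\right) 17 = - \frac{17}{2} \approx -8.5$)
$q{\left(M,B \right)} = 2 B \left(1 + B\right) \left(-4 + M\right)$ ($q{\left(M,B \right)} = 2 \left(1 + B\right) \left(M - 4\right) B = 2 \left(1 + B\right) \left(-4 + M\right) B = 2 B \left(1 + B\right) \left(-4 + M\right)$)
$L q{\left(7,-1 \right)} t = - \frac{4 \cdot 2 \left(-1\right) \left(-4 + 7 - -4 - 7\right)}{19} \left(- \frac{17}{2}\right) = - \frac{4 \cdot 2 \left(-1\right) \left(-4 + 7 + 4 - 7\right)}{19} \left(- \frac{17}{2}\right) = - \frac{4 \cdot 2 \left(-1\right) 0}{19} \left(- \frac{17}{2}\right) = \left(- \frac{4}{19}\right) 0 \left(- \frac{17}{2}\right) = 0 \left(- \frac{17}{2}\right) = 0$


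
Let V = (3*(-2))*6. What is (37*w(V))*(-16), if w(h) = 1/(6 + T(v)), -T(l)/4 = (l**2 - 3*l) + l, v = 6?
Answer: 296/45 ≈ 6.5778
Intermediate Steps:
T(l) = -4*l**2 + 8*l (T(l) = -4*((l**2 - 3*l) + l) = -4*(l**2 - 2*l) = -4*l**2 + 8*l)
V = -36 (V = -6*6 = -36)
w(h) = -1/90 (w(h) = 1/(6 + 4*6*(2 - 1*6)) = 1/(6 + 4*6*(2 - 6)) = 1/(6 + 4*6*(-4)) = 1/(6 - 96) = 1/(-90) = -1/90)
(37*w(V))*(-16) = (37*(-1/90))*(-16) = -37/90*(-16) = 296/45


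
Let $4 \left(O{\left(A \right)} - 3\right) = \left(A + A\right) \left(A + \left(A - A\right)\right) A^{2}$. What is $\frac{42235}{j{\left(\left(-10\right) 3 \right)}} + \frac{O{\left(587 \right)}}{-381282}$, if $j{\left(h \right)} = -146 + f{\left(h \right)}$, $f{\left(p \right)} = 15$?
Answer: $- \frac{15585548136017}{99895884} \approx -1.5602 \cdot 10^{5}$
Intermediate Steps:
$O{\left(A \right)} = 3 + \frac{A^{4}}{2}$ ($O{\left(A \right)} = 3 + \frac{\left(A + A\right) \left(A + \left(A - A\right)\right) A^{2}}{4} = 3 + \frac{2 A \left(A + 0\right) A^{2}}{4} = 3 + \frac{2 A A A^{2}}{4} = 3 + \frac{2 A^{2} A^{2}}{4} = 3 + \frac{2 A^{4}}{4} = 3 + \frac{A^{4}}{2}$)
$j{\left(h \right)} = -131$ ($j{\left(h \right)} = -146 + 15 = -131$)
$\frac{42235}{j{\left(\left(-10\right) 3 \right)}} + \frac{O{\left(587 \right)}}{-381282} = \frac{42235}{-131} + \frac{3 + \frac{587^{4}}{2}}{-381282} = 42235 \left(- \frac{1}{131}\right) + \left(3 + \frac{1}{2} \cdot 118727795761\right) \left(- \frac{1}{381282}\right) = - \frac{42235}{131} + \left(3 + \frac{118727795761}{2}\right) \left(- \frac{1}{381282}\right) = - \frac{42235}{131} + \frac{118727795767}{2} \left(- \frac{1}{381282}\right) = - \frac{42235}{131} - \frac{118727795767}{762564} = - \frac{15585548136017}{99895884}$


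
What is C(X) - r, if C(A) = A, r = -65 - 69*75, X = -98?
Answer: 5142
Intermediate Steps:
r = -5240 (r = -65 - 5175 = -5240)
C(X) - r = -98 - 1*(-5240) = -98 + 5240 = 5142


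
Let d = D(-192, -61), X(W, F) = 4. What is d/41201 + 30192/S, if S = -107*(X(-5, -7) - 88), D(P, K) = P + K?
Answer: 103472219/30859549 ≈ 3.3530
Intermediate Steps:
D(P, K) = K + P
d = -253 (d = -61 - 192 = -253)
S = 8988 (S = -107*(4 - 88) = -107*(-84) = 8988)
d/41201 + 30192/S = -253/41201 + 30192/8988 = -253*1/41201 + 30192*(1/8988) = -253/41201 + 2516/749 = 103472219/30859549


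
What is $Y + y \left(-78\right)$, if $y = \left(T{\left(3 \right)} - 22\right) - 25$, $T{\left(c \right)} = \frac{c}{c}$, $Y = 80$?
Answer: $3668$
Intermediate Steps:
$T{\left(c \right)} = 1$
$y = -46$ ($y = \left(1 - 22\right) - 25 = -21 - 25 = -46$)
$Y + y \left(-78\right) = 80 - -3588 = 80 + 3588 = 3668$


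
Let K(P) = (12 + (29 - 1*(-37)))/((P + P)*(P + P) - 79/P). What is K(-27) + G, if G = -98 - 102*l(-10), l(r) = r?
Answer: 72665848/78811 ≈ 922.03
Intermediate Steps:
K(P) = 78/(-79/P + 4*P²) (K(P) = (12 + (29 + 37))/((2*P)*(2*P) - 79/P) = (12 + 66)/(4*P² - 79/P) = 78/(-79/P + 4*P²))
G = 922 (G = -98 - 102*(-10) = -98 + 1020 = 922)
K(-27) + G = 78*(-27)/(-79 + 4*(-27)³) + 922 = 78*(-27)/(-79 + 4*(-19683)) + 922 = 78*(-27)/(-79 - 78732) + 922 = 78*(-27)/(-78811) + 922 = 78*(-27)*(-1/78811) + 922 = 2106/78811 + 922 = 72665848/78811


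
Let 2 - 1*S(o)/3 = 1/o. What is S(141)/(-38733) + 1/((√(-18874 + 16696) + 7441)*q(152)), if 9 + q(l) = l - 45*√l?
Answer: -281/1820451 + 1/((143 - 90*√38)*(7441 + 33*I*√2)) ≈ -0.00015468 + 2.0468e-9*I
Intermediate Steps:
S(o) = 6 - 3/o
q(l) = -9 + l - 45*√l (q(l) = -9 + (l - 45*√l) = -9 + l - 45*√l)
S(141)/(-38733) + 1/((√(-18874 + 16696) + 7441)*q(152)) = (6 - 3/141)/(-38733) + 1/((√(-18874 + 16696) + 7441)*(-9 + 152 - 90*√38)) = (6 - 3*1/141)*(-1/38733) + 1/((√(-2178) + 7441)*(-9 + 152 - 90*√38)) = (6 - 1/47)*(-1/38733) + 1/((33*I*√2 + 7441)*(-9 + 152 - 90*√38)) = (281/47)*(-1/38733) + 1/((7441 + 33*I*√2)*(143 - 90*√38)) = -281/1820451 + 1/((143 - 90*√38)*(7441 + 33*I*√2))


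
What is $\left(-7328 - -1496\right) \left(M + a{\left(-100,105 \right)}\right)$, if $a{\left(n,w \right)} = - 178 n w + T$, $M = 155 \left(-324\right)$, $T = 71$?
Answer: $-10607539032$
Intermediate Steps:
$M = -50220$
$a{\left(n,w \right)} = 71 - 178 n w$ ($a{\left(n,w \right)} = - 178 n w + 71 = 71 - 178 n w$)
$\left(-7328 - -1496\right) \left(M + a{\left(-100,105 \right)}\right) = \left(-7328 - -1496\right) \left(-50220 - \left(-71 - 1869000\right)\right) = \left(-7328 + \left(-79 + 1575\right)\right) \left(-50220 + \left(71 + 1869000\right)\right) = \left(-7328 + 1496\right) \left(-50220 + 1869071\right) = \left(-5832\right) 1818851 = -10607539032$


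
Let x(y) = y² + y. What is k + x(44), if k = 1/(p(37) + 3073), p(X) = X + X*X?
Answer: 8868421/4479 ≈ 1980.0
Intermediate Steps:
p(X) = X + X²
x(y) = y + y²
k = 1/4479 (k = 1/(37*(1 + 37) + 3073) = 1/(37*38 + 3073) = 1/(1406 + 3073) = 1/4479 ≈ 0.00022326)
k + x(44) = 1/4479 + 44*(1 + 44) = 1/4479 + 44*45 = 1/4479 + 1980 = 8868421/4479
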